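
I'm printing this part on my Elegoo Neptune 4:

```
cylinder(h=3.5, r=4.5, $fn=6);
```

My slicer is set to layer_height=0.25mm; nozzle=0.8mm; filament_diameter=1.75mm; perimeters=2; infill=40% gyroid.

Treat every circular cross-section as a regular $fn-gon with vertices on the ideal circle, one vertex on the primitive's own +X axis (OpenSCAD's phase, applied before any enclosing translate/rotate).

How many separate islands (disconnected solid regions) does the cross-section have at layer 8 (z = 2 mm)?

At z = 2 mm: the r=4.5 cylinder gives a regular 6-gon of circumradius 4.5 (constant along its height). Overall, the cross-section is a single solid region. Island count = 1.

1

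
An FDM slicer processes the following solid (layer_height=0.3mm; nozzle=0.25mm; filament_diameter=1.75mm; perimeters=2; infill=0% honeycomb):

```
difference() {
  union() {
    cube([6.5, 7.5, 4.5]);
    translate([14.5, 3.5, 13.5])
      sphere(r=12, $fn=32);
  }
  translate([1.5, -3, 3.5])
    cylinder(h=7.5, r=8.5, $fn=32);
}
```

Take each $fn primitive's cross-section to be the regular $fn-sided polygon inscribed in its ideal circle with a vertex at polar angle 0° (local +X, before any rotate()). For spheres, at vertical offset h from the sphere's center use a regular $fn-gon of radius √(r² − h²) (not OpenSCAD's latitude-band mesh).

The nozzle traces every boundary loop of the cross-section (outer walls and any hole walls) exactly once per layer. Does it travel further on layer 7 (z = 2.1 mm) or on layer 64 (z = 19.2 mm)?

layer 64 (z = 19.2 mm)

Layer 7 (z = 2.1): the 6.5×7.5 cube contributes its full rectangle (perimeter 28.00 mm); the r=12 sphere at (14.5, 3.5) contributes a regular 32-gon of circumradius √(12²−11.4²) = 3.747 (perimeter = 2·32·3.747·sin(180°/32) = 23.51 mm); Taking the union: the 2 present regions are separate (no shared area or edge), so areas and boundary lengths simply add and each stays a separate island — boundary = 51.51 mm; the cylinder at (1.5, -3) is absent (z outside [3.5, 11]); Taking the first minus the rest: none of the subtracted shapes is present at this height, so the result so far is unchanged — boundary = 51.51 mm. So its perimeter = 51.51 mm. Layer 64 (z = 19.2): the cube is not intersected at this z (z outside [0, 4.5]); the r=12 sphere at (14.5, 3.5) contributes a regular 32-gon of circumradius √(12²−5.7²) = 10.560 (perimeter = 2·32·10.560·sin(180°/32) = 66.24 mm); Combining (union): only the r=12 sphere at (14.5, 3.5) is present, so the union is just that shape — boundary = 66.24 mm; the cylinder at (1.5, -3) is absent (z outside [3.5, 11]); Subtracting the remaining from the first: none of the subtracted shapes is present at this height, so that combined region is unchanged — boundary = 66.24 mm. So its perimeter = 66.24 mm. Layer 64 is larger (66.24 vs 51.51 mm).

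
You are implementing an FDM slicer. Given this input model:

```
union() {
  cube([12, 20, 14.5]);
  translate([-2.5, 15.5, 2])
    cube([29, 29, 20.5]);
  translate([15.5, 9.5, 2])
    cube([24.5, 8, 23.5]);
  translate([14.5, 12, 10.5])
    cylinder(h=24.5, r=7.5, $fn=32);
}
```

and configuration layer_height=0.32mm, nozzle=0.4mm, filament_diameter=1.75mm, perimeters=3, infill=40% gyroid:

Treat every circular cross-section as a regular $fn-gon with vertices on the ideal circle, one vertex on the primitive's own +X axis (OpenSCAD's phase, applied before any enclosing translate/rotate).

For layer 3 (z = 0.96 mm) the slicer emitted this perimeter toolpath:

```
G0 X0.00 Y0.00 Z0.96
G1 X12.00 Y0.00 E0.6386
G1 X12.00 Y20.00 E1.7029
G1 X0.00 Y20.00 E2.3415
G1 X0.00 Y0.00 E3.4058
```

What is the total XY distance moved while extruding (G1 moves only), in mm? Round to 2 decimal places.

Sum the Euclidean lengths of each G1 segment: total = 64.00 mm.

64.00 mm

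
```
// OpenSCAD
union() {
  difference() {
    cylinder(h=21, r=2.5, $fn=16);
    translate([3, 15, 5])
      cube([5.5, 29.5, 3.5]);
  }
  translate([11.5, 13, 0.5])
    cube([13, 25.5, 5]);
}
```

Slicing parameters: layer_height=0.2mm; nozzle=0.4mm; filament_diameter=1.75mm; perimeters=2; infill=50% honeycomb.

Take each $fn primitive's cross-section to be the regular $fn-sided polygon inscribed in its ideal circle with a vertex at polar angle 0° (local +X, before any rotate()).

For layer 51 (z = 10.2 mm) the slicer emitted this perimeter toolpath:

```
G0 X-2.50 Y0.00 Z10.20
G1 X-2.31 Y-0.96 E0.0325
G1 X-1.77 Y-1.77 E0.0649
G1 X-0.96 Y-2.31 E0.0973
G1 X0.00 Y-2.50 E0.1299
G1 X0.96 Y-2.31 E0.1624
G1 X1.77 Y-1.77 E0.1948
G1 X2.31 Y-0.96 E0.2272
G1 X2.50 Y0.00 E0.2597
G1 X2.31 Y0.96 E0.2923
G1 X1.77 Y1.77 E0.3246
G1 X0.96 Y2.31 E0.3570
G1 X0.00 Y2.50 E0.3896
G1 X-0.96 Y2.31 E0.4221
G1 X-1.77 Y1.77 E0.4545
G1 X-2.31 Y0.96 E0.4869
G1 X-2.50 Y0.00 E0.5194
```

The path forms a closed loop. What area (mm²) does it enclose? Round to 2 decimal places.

19.16 mm²

Apply the shoelace formula to the sequence of (X, Y) vertices; enclosed area = 19.16 mm².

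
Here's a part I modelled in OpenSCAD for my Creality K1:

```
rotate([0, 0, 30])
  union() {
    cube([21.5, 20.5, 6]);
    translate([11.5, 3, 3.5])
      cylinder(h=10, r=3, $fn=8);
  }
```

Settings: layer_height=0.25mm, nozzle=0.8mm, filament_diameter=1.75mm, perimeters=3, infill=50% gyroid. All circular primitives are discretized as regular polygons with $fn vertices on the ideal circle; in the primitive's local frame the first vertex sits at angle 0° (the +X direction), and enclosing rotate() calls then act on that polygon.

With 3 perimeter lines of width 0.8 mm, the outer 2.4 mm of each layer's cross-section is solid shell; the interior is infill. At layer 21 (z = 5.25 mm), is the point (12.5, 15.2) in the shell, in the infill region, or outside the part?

At z = 5.25 mm: the cube (footprint 21.5×20.5) is included at this height; the cylinder at (11.5, 3): section is a regular 8-gon, circumradius r=3; Merging all regions: the r=3 cylinder at (11.5, 3) lies entirely inside the 21.5×20.5 cube, so the union is just the 21.5×20.5 cube — 1 connected region; (whole slice rotated 30° about Z — lengths, areas and connectivity unchanged). Overall, the cross-section is a single solid region. Undo the 30° rotation: the query point maps to (18.425, 6.914) in the un-rotated model frame. The nearest boundary edge runs (21.50, 20.50)→(21.50, 0.00); distance from the point to it = 3.07 mm. The point is inside the cross-section and 3.07 mm from the nearest boundary — more than the 2.4 mm shell width (3 × 0.8), so it's in the infill interior.

infill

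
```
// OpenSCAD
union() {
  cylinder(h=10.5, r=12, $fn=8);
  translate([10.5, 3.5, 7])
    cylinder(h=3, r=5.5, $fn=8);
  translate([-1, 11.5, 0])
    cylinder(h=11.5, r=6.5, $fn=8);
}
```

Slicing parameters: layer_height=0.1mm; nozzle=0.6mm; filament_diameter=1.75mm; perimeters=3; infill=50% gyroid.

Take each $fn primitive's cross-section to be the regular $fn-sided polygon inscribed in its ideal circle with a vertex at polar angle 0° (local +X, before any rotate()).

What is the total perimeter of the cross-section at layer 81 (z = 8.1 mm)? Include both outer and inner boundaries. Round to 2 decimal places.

At z = 8.1 mm: the r=12 cylinder gives a regular 8-gon of circumradius 12 (constant along its height) (perimeter = 2·8·12.000·sin(180°/8) = 73.48 mm); the r=5.5 cylinder at (10.5, 3.5) contributes a regular 8-gon of circumradius 5.5 (perimeter = 2·8·5.500·sin(180°/8) = 33.68 mm); the r=6.5 cylinder at (-1, 11.5) contributes a regular 8-gon of circumradius 6.5 (perimeter = 2·8·6.500·sin(180°/8) = 39.80 mm); Taking the union: the regions partially overlap (shared area 92.54 mm²), so the edge portions inside another operand are dropped and the merged outline is re-measured after clipping — boundary = 92.36 mm. Overall, the cross-section is a single solid region. Total boundary length (outer) = 92.36 mm.

92.36 mm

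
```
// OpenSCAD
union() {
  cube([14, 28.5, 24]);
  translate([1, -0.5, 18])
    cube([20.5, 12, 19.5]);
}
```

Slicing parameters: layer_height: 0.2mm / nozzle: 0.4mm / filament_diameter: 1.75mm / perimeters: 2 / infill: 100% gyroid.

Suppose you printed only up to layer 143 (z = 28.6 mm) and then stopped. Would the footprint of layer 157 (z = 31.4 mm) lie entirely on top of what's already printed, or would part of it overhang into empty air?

Compare the two slices. At z = 28.6: the cube is not intersected at this z (z outside [0, 24]); the cube at (1, -0.5) is present — its section is the full 20.5×12 rectangle (area 246.00 mm²); Combining (union): only the 20.5×12 cube at (1, -0.5) is present, so the union is just that shape — area = 246.00 mm². At z = 31.4: the cube does not reach this height (z outside [0, 24]); the 20.5×12 cube at (1, -0.5) contributes its full rectangle (area 246.00 mm²); Merging all regions: only the 20.5×12 cube at (1, -0.5) is present, so the union is just that shape — area = 246.00 mm². Checking containment: the cross-section at z = 31.4 is a subset of the cross-section at z = 28.6.

entirely on top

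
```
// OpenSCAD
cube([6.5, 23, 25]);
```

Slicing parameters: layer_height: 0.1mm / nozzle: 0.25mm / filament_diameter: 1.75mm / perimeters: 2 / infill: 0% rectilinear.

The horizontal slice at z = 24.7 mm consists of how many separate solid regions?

At z = 24.7 mm: the 6.5×23 cube contributes its full rectangle. The result has 1 disconnected region.

1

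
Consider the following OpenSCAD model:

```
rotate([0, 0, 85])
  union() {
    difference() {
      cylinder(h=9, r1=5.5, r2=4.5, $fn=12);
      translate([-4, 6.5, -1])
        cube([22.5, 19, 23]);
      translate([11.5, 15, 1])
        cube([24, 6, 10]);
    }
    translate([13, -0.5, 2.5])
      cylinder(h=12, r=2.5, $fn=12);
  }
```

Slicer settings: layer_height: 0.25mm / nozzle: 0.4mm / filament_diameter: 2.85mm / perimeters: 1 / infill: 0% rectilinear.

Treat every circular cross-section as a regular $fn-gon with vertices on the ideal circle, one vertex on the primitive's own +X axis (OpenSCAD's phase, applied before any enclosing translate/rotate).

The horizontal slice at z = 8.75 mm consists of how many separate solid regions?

At z = 8.75 mm: the cone: at t=0.972 of its height the radius interpolates to r₁+(r₂−r₁)t = 4.528, giving a regular 12-gon of that circumradius; the cube at (-4, 6.5) is present — its section is the full 22.5×19 rectangle; the 24×6 cube at (11.5, 15) contributes its full rectangle; Subtracting the remaining from the first: starting from the cone, the 22.5×19 cube at (-4, 6.5) misses the remaining region (no effect); the 24×6 cube at (11.5, 15) misses the remaining region (no effect) — 1 connected region; the r=2.5 cylinder at (13, -0.5) contributes a regular 12-gon of circumradius 2.5; Combining (union): the 2 present regions are separate (no shared area or edge), so areas and boundary lengths simply add and each stays a separate island — 2 connected regions; (whole slice rotated 85° about Z — lengths, areas and connectivity unchanged). The result has 2 disconnected regions.

2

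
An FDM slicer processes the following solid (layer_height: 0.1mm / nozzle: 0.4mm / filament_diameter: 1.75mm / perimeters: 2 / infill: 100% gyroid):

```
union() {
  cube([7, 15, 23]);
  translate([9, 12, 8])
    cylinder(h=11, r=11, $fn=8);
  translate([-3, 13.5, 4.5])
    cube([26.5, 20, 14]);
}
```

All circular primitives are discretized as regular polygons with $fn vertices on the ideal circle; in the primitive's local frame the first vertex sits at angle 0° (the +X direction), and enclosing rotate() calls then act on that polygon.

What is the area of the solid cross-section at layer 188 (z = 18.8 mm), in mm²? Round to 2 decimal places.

366.68 mm²

At z = 18.8 mm: the cube is present — its section is the full 7×15 rectangle (area 105.00 mm²); the cylinder at (9, 12): section is a regular 8-gon, circumradius r=11 (area = (8/2)·11.000²·sin(360°/8) = 342.24 mm²); the cube at (-3, 13.5) is not intersected at this z (z outside [4.5, 18.5]); Combining (union): the regions partially overlap — summed areas 447.24 mm² minus the doubly-counted overlap 80.56 mm² gives 366.68 mm² — area = 366.68 mm². Overall, the cross-section is a single solid region. Net area = 366.68 mm².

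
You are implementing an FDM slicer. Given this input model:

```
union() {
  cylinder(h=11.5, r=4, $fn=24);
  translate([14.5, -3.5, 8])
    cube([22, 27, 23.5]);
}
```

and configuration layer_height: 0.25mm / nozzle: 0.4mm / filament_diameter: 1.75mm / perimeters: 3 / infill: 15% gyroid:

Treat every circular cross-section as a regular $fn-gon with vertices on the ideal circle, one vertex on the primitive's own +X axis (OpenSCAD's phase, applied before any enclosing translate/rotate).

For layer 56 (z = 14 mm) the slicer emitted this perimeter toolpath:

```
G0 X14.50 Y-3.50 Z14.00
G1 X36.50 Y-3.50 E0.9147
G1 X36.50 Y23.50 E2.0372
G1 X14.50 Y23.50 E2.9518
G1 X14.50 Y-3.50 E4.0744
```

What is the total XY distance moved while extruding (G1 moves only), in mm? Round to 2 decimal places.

Sum the Euclidean lengths of each G1 segment: total = 98.00 mm.

98.00 mm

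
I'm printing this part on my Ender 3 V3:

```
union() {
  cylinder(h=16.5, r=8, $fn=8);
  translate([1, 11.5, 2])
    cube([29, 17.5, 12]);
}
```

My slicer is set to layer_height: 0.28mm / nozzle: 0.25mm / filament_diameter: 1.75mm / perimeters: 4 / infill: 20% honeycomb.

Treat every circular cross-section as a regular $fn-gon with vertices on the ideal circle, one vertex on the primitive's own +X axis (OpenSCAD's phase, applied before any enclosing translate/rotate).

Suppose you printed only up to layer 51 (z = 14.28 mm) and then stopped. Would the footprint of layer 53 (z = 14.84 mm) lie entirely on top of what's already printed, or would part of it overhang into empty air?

Compare the two slices. At z = 14.28: the r=8 cylinder contributes a regular 8-gon of circumradius 8 (area = (8/2)·8.000²·sin(360°/8) = 181.02 mm²); the cube at (1, 11.5) is not intersected at this z (z outside [2, 14]); Merging all regions: only the r=8 cylinder is present, so the union is just that shape — area = 181.02 mm². At z = 14.84: the cylinder: section is a regular 8-gon, circumradius r=8 (area = (8/2)·8.000²·sin(360°/8) = 181.02 mm²); the cube at (1, 11.5) does not reach this height (z outside [2, 14]); Taking the union: only the r=8 cylinder is present, so the union is just that shape — area = 181.02 mm². Checking containment: the cross-section at z = 14.84 is a subset of the cross-section at z = 14.28.

entirely on top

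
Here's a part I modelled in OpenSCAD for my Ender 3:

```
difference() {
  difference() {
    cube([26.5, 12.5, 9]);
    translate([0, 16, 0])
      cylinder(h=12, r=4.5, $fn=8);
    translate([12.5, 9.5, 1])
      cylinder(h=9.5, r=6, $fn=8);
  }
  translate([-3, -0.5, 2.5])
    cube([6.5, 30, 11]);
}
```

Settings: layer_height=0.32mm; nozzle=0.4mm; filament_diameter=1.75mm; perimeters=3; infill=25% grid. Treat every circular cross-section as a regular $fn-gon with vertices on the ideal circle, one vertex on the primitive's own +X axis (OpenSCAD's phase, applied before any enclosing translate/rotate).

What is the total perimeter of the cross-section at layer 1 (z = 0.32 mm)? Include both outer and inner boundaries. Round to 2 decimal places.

77.20 mm

At z = 0.32 mm: the cube (footprint 26.5×12.5) is included at this height (perimeter 78.00 mm); the cylinder at (0, 16): section is a regular 8-gon, circumradius r=4.5 (perimeter = 2·8·4.500·sin(180°/8) = 27.55 mm); the cylinder at (12.5, 9.5) is not intersected at this z (z outside [1, 10.5]); After the difference (first − rest): starting from the 26.5×12.5 cube, the r=4.5 cylinder at (0, 16) partially overlaps it — only the 1.21 mm² overlap (of its 57.28 mm²) is removed, clipping the outline — boundary = 77.20 mm; the cube at (-3, -0.5) is absent (z outside [2.5, 13.5]); Subtracting the remaining from the first: none of the subtracted shapes is present at this height, so the result so far is unchanged — boundary = 77.20 mm. Overall, the cross-section is a single solid region. Total boundary length (outer) = 77.20 mm.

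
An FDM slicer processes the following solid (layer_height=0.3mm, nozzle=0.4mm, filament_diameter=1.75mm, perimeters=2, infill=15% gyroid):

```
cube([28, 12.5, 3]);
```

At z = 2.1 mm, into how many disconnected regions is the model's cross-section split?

1

At z = 2.1 mm: the 28×12.5 cube contributes its full rectangle. The result has 1 disconnected region.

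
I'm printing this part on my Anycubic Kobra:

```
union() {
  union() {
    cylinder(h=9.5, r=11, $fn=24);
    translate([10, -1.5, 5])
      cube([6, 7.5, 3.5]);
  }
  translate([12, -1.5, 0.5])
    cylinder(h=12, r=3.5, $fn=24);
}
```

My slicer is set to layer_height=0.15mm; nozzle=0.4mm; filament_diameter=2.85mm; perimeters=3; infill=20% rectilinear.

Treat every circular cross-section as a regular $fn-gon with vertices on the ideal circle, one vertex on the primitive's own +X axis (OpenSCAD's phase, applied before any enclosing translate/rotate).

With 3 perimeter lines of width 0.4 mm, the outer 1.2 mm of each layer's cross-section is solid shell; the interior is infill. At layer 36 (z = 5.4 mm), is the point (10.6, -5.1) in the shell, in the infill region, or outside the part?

outside

At z = 5.4 mm: the cylinder: section is a regular 24-gon, circumradius r=11; the cube at (10, -1.5) is present — its section is the full 6×7.5 rectangle; Taking the union: the regions partially overlap (shared area 4.14 mm²), so overlapping operands fuse into one piece — 1 connected region; the r=3.5 cylinder at (12, -1.5) gives a regular 24-gon of circumradius 3.5 (constant along its height); Merging all regions: the regions partially overlap (shared area 23.41 mm²), so overlapping operands fuse into one piece — 1 connected region. Overall, the cross-section is a single solid region. The nearest boundary edge runs (11.09, -4.88)→(10.25, -4.53); distance from the point to it = 0.39 mm. The point is not inside any of the regions above, so it lies outside the cross-section (0.39 mm from the nearest boundary).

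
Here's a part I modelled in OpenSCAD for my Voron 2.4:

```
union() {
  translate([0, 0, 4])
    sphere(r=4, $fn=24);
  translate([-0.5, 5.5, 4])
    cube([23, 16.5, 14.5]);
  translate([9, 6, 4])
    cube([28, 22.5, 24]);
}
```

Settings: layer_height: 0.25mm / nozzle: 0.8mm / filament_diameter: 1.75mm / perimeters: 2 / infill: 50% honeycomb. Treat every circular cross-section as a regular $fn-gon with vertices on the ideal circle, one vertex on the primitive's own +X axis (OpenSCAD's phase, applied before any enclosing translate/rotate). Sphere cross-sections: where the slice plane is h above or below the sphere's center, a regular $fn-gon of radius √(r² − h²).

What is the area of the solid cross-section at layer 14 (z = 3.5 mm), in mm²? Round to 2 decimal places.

48.92 mm²

At z = 3.5 mm: the r=4 sphere contributes a regular 24-gon of circumradius √(4²−0.5²) = 3.969 (area = (24/2)·3.969²·sin(360°/24) = 48.92 mm²); the cube at (-0.5, 5.5) does not reach this height (z outside [4, 18.5]); the cube at (9, 6) is not intersected at this z (z outside [4, 28]); Merging all regions: only the r=4 sphere is present, so the union is just that shape — area = 48.92 mm². Overall, the cross-section is a single solid region. Net area = 48.92 mm².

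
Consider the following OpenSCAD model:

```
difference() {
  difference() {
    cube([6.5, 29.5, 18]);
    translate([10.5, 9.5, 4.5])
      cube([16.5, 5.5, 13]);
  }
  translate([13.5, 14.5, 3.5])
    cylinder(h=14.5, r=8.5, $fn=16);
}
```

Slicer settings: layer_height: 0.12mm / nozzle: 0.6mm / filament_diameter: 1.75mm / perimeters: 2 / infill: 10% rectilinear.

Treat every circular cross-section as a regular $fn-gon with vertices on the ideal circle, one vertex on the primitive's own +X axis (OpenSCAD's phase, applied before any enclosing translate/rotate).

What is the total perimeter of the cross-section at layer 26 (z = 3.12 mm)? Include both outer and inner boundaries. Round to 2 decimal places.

72.00 mm

At z = 3.12 mm: the cube (footprint 6.5×29.5) is included at this height (perimeter 72.00 mm); the cube at (10.5, 9.5) is not intersected at this z (z outside [4.5, 17.5]); After the difference (first − rest): none of the subtracted shapes is present at this height, so the 6.5×29.5 cube is unchanged — boundary = 72.00 mm; the cylinder at (13.5, 14.5) is absent (z outside [3.5, 18]); After the difference (first − rest): none of the subtracted shapes is present at this height, so the result so far is unchanged — boundary = 72.00 mm. Overall, the cross-section is a single solid region. Total boundary length (outer) = 72.00 mm.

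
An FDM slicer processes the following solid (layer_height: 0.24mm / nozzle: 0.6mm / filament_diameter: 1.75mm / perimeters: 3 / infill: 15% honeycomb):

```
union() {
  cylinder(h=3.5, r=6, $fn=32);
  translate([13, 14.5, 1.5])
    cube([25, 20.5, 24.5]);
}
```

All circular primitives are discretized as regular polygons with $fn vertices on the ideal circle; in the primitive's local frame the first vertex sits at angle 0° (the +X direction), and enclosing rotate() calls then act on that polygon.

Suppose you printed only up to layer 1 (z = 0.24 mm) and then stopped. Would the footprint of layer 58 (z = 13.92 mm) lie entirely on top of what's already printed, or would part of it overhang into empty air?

part overhangs

Compare the two slices. At z = 0.24: the r=6 cylinder contributes a regular 32-gon of circumradius 6 (area = (32/2)·6.000²·sin(360°/32) = 112.37 mm²); the cube at (13, 14.5) does not reach this height (z outside [1.5, 26]); Merging all regions: only the r=6 cylinder is present, so the union is just that shape — area = 112.37 mm². At z = 13.92: the cylinder is not intersected at this z (z outside [0, 3.5]); the 25×20.5 cube at (13, 14.5) contributes its full rectangle (area 512.50 mm²); Taking the union: only the 25×20.5 cube at (13, 14.5) is present, so the union is just that shape — area = 512.50 mm². Checking containment: at z = 13.92 the cross-section extends beyond the z = 0.24 cross-section by about 512.50 mm².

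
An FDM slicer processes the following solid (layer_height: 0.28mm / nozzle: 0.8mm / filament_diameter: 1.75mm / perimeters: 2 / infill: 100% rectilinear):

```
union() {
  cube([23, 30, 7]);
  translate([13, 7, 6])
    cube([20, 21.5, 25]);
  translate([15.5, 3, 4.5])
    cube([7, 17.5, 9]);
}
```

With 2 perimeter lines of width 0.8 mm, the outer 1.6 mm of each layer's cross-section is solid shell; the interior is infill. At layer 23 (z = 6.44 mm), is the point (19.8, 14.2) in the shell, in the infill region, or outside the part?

infill

At z = 6.44 mm: the cube is present — its section is the full 23×30 rectangle; the cube at (13, 7) (footprint 20×21.5) is included at this height; the cube at (15.5, 3) is present — its section is the full 7×17.5 rectangle; Taking the union: the regions partially overlap (shared area 337.50 mm²), so overlapping operands fuse into one piece — 1 connected region. Overall, the cross-section is a single solid region. The nearest boundary edge runs (33.00, 7.00)→(23.00, 7.00); distance from the point to it = 7.88 mm. The point is inside the cross-section and 7.88 mm from the nearest boundary — more than the 1.6 mm shell width (2 × 0.8), so it's in the infill interior.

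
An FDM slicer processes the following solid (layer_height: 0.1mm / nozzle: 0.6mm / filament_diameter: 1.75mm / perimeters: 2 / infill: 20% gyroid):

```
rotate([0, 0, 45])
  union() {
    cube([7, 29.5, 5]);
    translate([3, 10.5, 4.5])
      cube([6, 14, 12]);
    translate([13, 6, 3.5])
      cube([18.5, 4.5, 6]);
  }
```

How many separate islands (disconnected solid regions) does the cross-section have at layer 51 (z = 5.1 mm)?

At z = 5.1 mm: the cube is absent (z outside [0, 5]); the 6×14 cube at (3, 10.5) contributes its full rectangle; the cube at (13, 6) (footprint 18.5×4.5) is included at this height; Combining (union): the 2 present regions are separate (no shared area or edge), so areas and boundary lengths simply add and each stays a separate island — 2 connected regions; (whole slice rotated 45° about Z — lengths, areas and connectivity unchanged). Overall, the cross-section has 2 separate islands. Island count = 2.

2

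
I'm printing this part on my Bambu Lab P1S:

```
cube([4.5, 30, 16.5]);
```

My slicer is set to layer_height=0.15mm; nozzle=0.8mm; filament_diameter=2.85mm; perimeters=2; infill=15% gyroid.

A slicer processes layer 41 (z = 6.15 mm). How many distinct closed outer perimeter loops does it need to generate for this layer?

At z = 6.15 mm: the 4.5×30 cube contributes its full rectangle. The result has 1 disconnected region.

1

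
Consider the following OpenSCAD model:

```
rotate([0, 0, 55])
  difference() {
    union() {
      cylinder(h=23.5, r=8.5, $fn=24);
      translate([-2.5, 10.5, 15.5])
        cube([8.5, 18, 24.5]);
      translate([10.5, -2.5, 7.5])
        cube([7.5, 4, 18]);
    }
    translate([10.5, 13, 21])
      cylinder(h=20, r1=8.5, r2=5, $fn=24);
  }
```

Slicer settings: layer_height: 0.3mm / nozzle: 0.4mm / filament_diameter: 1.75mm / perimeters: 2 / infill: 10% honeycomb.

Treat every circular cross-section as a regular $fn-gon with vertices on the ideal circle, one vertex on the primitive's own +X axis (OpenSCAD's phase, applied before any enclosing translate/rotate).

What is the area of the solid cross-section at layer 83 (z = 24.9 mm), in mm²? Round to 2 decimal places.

160.62 mm²

At z = 24.9 mm: the cylinder is absent (z outside [0, 23.5]); the 8.5×18 cube at (-2.5, 10.5) contributes its full rectangle (area 153.00 mm²); the 7.5×4 cube at (10.5, -2.5) contributes its full rectangle (area 30.00 mm²); Taking the union: the 2 present regions are separate (no shared area or edge), so areas and boundary lengths simply add and each stays a separate island — area = 183.00 mm²; the cone at (10.5, 13) contributes a regular 24-gon of circumradius 7.817 (interpolated between r1=8.5 and r2=5 at t=0.195) (area = (24/2)·7.817²·sin(360°/24) = 189.81 mm²); Subtracting the remaining from the first: starting from the result so far (183.00 mm²), the cone at (10.5, 13) partially overlaps it — only the 22.38 mm² overlap (of its 189.81 mm²) is removed, clipping the outline — area = 160.62 mm²; (whole slice rotated 55° about Z — lengths, areas and connectivity unchanged). Overall, the cross-section has 2 separate islands. Net area = 160.62 mm².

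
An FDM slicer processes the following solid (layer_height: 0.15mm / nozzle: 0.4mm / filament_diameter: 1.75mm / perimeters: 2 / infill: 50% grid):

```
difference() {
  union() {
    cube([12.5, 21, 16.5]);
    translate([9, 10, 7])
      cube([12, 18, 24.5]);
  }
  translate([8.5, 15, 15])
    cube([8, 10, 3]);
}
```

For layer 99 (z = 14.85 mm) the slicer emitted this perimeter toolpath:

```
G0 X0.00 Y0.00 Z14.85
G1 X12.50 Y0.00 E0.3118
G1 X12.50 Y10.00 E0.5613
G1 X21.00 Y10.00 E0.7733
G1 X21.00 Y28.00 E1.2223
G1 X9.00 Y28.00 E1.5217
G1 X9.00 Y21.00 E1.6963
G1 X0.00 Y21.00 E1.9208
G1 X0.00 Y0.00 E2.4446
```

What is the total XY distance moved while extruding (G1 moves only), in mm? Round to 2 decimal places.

98.00 mm

Sum the Euclidean lengths of each G1 segment: total = 98.00 mm.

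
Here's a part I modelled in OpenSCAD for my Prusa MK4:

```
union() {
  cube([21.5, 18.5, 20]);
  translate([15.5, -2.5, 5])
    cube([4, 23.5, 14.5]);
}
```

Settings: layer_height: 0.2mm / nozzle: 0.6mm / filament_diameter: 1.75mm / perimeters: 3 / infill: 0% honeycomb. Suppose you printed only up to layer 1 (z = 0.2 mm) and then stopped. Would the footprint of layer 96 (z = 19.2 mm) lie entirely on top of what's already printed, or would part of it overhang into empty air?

part overhangs

Compare the two slices. At z = 0.2: the cube (footprint 21.5×18.5) is included at this height (area 397.75 mm²); the cube at (15.5, -2.5) is not intersected at this z (z outside [5, 19.5]); Combining (union): only the 21.5×18.5 cube is present, so the union is just that shape — area = 397.75 mm². At z = 19.2: the cube is present — its section is the full 21.5×18.5 rectangle (area 397.75 mm²); the cube at (15.5, -2.5) is present — its section is the full 4×23.5 rectangle (area 94.00 mm²); Taking the union: the regions partially overlap — summed areas 491.75 mm² minus the doubly-counted overlap 74.00 mm² gives 417.75 mm² — area = 417.75 mm². Checking containment: at z = 19.2 the cross-section extends beyond the z = 0.2 cross-section by about 20.00 mm².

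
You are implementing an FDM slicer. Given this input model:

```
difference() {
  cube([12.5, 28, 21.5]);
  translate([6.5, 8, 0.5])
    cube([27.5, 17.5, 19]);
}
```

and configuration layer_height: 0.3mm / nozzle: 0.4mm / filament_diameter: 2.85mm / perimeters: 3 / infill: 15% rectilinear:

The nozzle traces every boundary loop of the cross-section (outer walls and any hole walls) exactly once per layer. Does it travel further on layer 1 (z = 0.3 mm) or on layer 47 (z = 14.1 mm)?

layer 47 (z = 14.1 mm)

Layer 1 (z = 0.3): the cube is present — its section is the full 12.5×28 rectangle (perimeter 81.00 mm); the cube at (6.5, 8) is absent (z outside [0.5, 19.5]); Subtracting the remaining from the first: none of the subtracted shapes is present at this height, so the 12.5×28 cube is unchanged — boundary = 81.00 mm. So its perimeter = 81.00 mm. Layer 47 (z = 14.1): the cube is present — its section is the full 12.5×28 rectangle (perimeter 81.00 mm); the cube at (6.5, 8) is present — its section is the full 27.5×17.5 rectangle (perimeter 90.00 mm); Taking the first minus the rest: starting from the 12.5×28 cube, the 27.5×17.5 cube at (6.5, 8) partially overlaps it — only the 105.00 mm² overlap (of its 481.25 mm²) is removed, clipping the outline — boundary = 93.00 mm. So its perimeter = 93.00 mm. Layer 47 is larger (93.00 vs 81.00 mm).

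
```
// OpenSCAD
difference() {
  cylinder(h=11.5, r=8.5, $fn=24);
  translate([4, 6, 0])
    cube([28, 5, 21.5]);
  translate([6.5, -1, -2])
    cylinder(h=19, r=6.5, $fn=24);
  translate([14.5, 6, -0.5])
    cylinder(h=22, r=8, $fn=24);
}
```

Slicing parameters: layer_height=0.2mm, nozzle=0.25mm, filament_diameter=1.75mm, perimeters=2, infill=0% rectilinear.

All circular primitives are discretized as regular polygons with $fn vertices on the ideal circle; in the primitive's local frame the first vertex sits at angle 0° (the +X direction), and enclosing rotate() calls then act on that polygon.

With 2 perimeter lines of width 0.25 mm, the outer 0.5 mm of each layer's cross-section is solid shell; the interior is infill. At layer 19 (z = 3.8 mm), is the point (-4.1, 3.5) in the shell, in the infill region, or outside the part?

At z = 3.8 mm: the r=8.5 cylinder contributes a regular 24-gon of circumradius 8.5; the cube at (4, 6) is present — its section is the full 28×5 rectangle; the cylinder at (6.5, -1): section is a regular 24-gon, circumradius r=6.5; the r=8 cylinder at (14.5, 6) gives a regular 24-gon of circumradius 8 (constant along its height); After the difference (first − rest): starting from the r=8.5 cylinder, the 28×5 cube at (4, 6) partially overlaps it — only the 1.56 mm² overlap (of its 140.00 mm²) is removed, clipping the outline; the r=6.5 cylinder at (6.5, -1) partially overlaps it — only the 78.02 mm² overlap (of its 131.22 mm²) is removed, clipping the outline; the r=8 cylinder at (14.5, 6) misses the remaining region (no effect) — 1 connected region. Overall, the cross-section is a single solid region. The nearest boundary edge runs (-7.36, 4.25)→(-6.01, 6.01); distance from the point to it = 3.04 mm. The point is inside the cross-section and 3.04 mm from the nearest boundary — more than the 0.5 mm shell width (2 × 0.25), so it's in the infill interior.

infill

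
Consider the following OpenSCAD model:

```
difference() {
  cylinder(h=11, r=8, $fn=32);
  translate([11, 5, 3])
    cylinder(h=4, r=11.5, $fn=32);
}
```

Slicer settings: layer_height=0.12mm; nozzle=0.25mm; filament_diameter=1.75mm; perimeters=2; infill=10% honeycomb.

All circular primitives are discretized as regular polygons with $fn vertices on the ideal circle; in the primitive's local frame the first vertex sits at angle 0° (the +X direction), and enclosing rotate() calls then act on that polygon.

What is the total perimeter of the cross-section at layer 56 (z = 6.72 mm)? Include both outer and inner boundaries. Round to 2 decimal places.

At z = 6.72 mm: the r=8 cylinder contributes a regular 32-gon of circumradius 8 (perimeter = 2·32·8.000·sin(180°/32) = 50.18 mm); the cylinder at (11, 5): section is a regular 32-gon, circumradius r=11.5 (perimeter = 2·32·11.500·sin(180°/32) = 72.14 mm); Taking the first minus the rest: starting from the r=8 cylinder, the r=11.5 cylinder at (11, 5) partially overlaps it — only the 75.80 mm² overlap (of its 412.81 mm²) is removed, clipping the outline — boundary = 47.64 mm. Overall, the cross-section is a single solid region. Total boundary length (outer) = 47.64 mm.

47.64 mm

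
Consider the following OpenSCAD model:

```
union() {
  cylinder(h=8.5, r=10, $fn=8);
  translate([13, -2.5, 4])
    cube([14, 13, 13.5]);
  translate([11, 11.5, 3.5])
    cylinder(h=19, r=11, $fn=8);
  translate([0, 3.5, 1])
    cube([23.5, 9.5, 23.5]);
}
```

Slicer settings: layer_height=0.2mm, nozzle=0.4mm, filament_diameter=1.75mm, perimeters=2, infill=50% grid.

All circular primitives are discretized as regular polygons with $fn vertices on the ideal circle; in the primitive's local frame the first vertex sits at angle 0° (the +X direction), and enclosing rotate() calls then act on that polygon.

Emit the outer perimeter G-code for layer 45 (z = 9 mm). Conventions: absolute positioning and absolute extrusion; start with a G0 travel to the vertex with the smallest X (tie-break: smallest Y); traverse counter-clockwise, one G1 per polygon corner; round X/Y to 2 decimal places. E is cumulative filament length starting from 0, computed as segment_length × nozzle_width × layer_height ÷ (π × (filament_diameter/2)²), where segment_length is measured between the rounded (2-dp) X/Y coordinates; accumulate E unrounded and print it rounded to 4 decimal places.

G0 X0.00 Y3.50 Z9.00
G1 X3.76 Y3.50 E0.1251
G1 X11.00 Y0.50 E0.3857
G1 X13.00 Y1.33 E0.4577
G1 X13.00 Y-2.50 E0.5851
G1 X27.00 Y-2.50 E1.0508
G1 X27.00 Y10.50 E1.4831
G1 X23.50 Y10.50 E1.5996
G1 X23.50 Y13.00 E1.6827
G1 X21.38 Y13.00 E1.7532
G1 X18.78 Y19.28 E1.9793
G1 X11.00 Y22.50 E2.2593
G1 X3.22 Y19.28 E2.5394
G1 X0.62 Y13.00 E2.7655
G1 X0.00 Y13.00 E2.7861
G1 X0.00 Y3.50 E3.1020

At z = 9 mm: the cylinder does not reach this height (z outside [0, 8.5]); the cube at (13, -2.5) is present — its section is the full 14×13 rectangle; the r=11 cylinder at (11, 11.5) contributes a regular 8-gon of circumradius 11; the cube at (0, 3.5) is present — its section is the full 23.5×9.5 rectangle; Combining (union): the regions partially overlap (shared area 260.65 mm²), so overlapping operands fuse into one piece — 1 connected region. The outline is a single polygon with 15 vertices. Extrusion per mm of travel: 0.4 × 0.2 / (π × 0.875²) = 0.033260. Accumulating E over each segment gives final E = 3.1020.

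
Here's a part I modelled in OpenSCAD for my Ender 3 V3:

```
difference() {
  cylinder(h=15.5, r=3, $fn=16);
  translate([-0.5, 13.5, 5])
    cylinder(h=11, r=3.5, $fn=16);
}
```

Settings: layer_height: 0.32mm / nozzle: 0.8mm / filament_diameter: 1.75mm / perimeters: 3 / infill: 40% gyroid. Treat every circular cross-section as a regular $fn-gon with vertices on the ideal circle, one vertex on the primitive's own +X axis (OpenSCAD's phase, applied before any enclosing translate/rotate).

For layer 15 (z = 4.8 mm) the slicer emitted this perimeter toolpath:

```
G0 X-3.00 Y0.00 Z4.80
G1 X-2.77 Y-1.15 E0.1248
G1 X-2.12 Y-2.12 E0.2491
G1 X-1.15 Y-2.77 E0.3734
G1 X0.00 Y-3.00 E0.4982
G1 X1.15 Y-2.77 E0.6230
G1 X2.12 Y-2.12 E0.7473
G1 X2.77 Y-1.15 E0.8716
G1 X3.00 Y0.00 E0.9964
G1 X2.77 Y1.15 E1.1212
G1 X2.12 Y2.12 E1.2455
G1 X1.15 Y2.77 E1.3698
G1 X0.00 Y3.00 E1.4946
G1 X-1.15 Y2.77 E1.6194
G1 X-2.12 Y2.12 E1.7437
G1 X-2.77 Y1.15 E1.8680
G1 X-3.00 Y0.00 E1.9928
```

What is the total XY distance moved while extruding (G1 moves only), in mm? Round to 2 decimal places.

Sum the Euclidean lengths of each G1 segment: total = 18.72 mm.

18.72 mm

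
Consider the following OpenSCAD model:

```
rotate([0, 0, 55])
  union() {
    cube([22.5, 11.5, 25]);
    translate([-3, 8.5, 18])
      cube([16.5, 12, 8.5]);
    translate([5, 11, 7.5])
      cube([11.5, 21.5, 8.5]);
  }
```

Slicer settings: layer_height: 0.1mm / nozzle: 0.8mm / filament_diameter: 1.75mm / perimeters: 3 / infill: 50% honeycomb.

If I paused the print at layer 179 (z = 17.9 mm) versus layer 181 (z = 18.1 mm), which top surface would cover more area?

Layer 179 (z = 17.9): the cube (footprint 22.5×11.5) is included at this height (area 258.75 mm²); the cube at (-3, 8.5) is absent (z outside [18, 26.5]); the cube at (5, 11) is absent (z outside [7.5, 16]); Merging all regions: only the 22.5×11.5 cube is present, so the union is just that shape — area = 258.75 mm²; (whole slice rotated 55° about Z — lengths, areas and connectivity unchanged). So its area = 258.75 mm². Layer 181 (z = 18.1): the 22.5×11.5 cube contributes its full rectangle (area 258.75 mm²); the 16.5×12 cube at (-3, 8.5) contributes its full rectangle (area 198.00 mm²); the cube at (5, 11) is not intersected at this z (z outside [7.5, 16]); Merging all regions: the regions partially overlap — summed areas 456.75 mm² minus the doubly-counted overlap 40.50 mm² gives 416.25 mm² — area = 416.25 mm²; (whole slice rotated 55° about Z — lengths, areas and connectivity unchanged). So its area = 416.25 mm². Layer 181 is larger (416.25 vs 258.75 mm²).

layer 181 (z = 18.1 mm)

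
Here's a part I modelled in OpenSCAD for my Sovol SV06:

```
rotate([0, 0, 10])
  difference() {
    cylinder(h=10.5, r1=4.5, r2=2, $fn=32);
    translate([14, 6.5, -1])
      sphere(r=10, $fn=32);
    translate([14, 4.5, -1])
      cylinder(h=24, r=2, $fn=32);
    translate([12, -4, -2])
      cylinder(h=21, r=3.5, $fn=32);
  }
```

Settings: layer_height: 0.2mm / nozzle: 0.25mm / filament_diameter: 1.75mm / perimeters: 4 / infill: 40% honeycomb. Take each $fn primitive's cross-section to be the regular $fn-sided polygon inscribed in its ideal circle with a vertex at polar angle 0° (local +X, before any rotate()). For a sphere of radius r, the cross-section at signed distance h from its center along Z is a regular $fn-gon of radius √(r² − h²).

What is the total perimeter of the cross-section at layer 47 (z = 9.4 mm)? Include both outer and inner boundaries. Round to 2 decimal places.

14.19 mm

At z = 9.4 mm: the cone (r1=4.5→r2=2) has section circumradius 2.262 here — a regular 32-gon (perimeter = 2·32·2.262·sin(180°/32) = 14.19 mm); the sphere at (14, 6.5) is absent (|z−center|=10.400 > r=10); the r=2 cylinder at (14, 4.5) gives a regular 32-gon of circumradius 2 (constant along its height) (perimeter = 2·32·2.000·sin(180°/32) = 12.55 mm); the r=3.5 cylinder at (12, -4) contributes a regular 32-gon of circumradius 3.5 (perimeter = 2·32·3.500·sin(180°/32) = 21.96 mm); Taking the first minus the rest: starting from the cone, the r=2 cylinder at (14, 4.5) misses the remaining region (no effect); the r=3.5 cylinder at (12, -4) misses the remaining region (no effect) — boundary = 14.19 mm; (rotated 10° about Z; rotation is an isometry so areas/perimeters/island counts are preserved). Overall, the cross-section is a single solid region. Total boundary length (outer) = 14.19 mm.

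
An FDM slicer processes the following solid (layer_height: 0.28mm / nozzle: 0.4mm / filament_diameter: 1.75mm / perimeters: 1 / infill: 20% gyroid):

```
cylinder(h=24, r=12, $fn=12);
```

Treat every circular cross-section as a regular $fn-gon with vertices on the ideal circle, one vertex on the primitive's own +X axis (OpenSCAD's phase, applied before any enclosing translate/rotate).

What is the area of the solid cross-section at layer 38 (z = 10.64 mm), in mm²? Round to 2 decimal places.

432.00 mm²

At z = 10.64 mm: the r=12 cylinder gives a regular 12-gon of circumradius 12 (constant along its height) (area = (12/2)·12.000²·sin(360°/12) = 432.00 mm²). Overall, the cross-section is a single solid region. Net area = 432.00 mm².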